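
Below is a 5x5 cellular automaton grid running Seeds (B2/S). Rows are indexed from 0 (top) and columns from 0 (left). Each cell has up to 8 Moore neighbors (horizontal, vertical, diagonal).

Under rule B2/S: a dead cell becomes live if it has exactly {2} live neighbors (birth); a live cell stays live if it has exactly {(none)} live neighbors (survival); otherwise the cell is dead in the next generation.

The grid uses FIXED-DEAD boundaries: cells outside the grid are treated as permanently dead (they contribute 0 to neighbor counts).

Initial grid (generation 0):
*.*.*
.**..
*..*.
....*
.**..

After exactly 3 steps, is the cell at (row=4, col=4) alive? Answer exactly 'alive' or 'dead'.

Answer: alive

Derivation:
Simulating step by step:
Generation 0 (given above): 10 live cells
Generation 1: 4 live cells
.....
....*
....*
*....
...*.
Generation 2: 4 live cells
.....
...*.
...*.
...**
.....
Generation 3: 5 live cells
.....
..*.*
.....
..*..
...**

Cell (4,4) at generation 3: 1 -> alive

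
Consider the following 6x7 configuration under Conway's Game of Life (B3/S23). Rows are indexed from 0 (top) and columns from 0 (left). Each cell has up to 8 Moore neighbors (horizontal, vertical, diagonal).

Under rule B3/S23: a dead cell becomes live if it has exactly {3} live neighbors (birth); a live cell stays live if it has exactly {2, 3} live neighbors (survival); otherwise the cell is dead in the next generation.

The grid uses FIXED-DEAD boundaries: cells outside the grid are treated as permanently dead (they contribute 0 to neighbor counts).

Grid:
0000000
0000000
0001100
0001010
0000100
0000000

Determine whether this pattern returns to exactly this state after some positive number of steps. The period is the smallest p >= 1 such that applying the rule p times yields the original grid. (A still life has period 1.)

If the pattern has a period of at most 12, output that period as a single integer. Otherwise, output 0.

Answer: 1

Derivation:
Simulating and comparing each generation to the original:
Gen 0 (original, given above): 5 live cells
Gen 1: 5 live cells, MATCHES original -> period = 1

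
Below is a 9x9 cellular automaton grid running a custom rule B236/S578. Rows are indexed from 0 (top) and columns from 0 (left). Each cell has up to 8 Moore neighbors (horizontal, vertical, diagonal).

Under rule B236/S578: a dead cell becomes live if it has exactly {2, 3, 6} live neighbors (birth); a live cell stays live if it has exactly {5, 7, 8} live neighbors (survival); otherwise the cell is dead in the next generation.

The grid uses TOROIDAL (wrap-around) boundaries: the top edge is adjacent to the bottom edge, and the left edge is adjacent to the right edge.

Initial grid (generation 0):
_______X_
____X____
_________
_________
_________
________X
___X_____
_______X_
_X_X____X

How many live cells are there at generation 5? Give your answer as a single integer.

Simulating step by step:
Generation 0 (given above): 8 live cells
Generation 1: 16 live cells
X_XXX___X
_________
_________
_________
_________
_________
_______XX
X_XXX___X
X_X___XX_
Generation 2: 22 live cells
_____XXX_
XXXXX___X
_________
_________
_________
_______XX
XXXXX____
_____XX_X
_X___X__X
Generation 3: 24 live cells
___X_____
_____XXX_
XXXXX___X
_________
_______XX
XXXXX____
_____XX__
___X___X_
X___X_X__
Generation 4: 34 live cells
____X__XX
XX______X
_____XXX_
_XXXX__X_
XXXXX____
_____XXXX
XX_____XX
____X___X
__XX_X_XX
Generation 5: 32 live cells
_XXX_XX_X
____XX___
___XX____
X_XX____X
__XX_____
X__XX___X
____XX_XX
_XXX_XX_X
X_____X__
Population at generation 5: 32

Answer: 32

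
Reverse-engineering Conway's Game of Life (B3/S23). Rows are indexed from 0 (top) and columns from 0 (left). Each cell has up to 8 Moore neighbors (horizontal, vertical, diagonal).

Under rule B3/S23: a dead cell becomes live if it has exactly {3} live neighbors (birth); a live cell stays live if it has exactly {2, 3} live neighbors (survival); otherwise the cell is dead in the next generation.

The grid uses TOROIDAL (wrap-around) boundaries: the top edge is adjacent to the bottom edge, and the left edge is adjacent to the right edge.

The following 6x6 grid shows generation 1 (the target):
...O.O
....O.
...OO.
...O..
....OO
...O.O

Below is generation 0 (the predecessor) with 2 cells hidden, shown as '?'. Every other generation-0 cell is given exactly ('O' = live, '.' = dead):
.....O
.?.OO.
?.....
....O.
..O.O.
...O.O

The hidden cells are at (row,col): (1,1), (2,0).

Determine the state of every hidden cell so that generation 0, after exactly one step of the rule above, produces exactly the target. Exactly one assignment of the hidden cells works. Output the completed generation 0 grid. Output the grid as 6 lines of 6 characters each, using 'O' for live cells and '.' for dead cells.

Answer: .....O
...OO.
......
....O.
..O.O.
...O.O

Derivation:
Hidden generation-0 cells (in order): (1,1), (2,0).
A hidden cell only influences target cells in its own 3x3 neighborhood. Try each of the 2^2 = 4 assignments, step the completed generation 0 forward once under B3/S23, and compare with the target:
  (1,1)=. (2,0)=. -> step reproduces the target at every cell -> ACCEPT
  (1,1)=. (2,0)=O -> step gives (1,5)='O' but target has '.' -> reject
  (1,1)=O (2,0)=. -> step gives (0,0)='O' but target has '.' -> reject
  (1,1)=O (2,0)=O -> step gives (0,0)='O' but target has '.' -> reject
Unique solution: (1,1)=dead, (2,0)=dead.
Check: live-neighbor counts of every cell in the completed generation 0:
202352
101122
001332
011312
111433
212242
Applying B3/S23 to generation 0 with these counts gives:
...O.O
....O.
...OO.
...O..
....OO
...O.O
which matches the target exactly.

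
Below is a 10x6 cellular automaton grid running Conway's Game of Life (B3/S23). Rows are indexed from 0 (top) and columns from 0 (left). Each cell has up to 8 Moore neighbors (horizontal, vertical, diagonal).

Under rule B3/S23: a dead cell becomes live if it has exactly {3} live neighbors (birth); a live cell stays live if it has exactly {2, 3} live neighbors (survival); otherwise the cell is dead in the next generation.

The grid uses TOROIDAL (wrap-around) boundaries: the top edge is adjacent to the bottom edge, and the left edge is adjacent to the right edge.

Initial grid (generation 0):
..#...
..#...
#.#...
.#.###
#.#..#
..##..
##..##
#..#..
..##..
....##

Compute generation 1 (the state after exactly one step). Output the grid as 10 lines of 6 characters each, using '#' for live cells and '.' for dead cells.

Answer: ...#..
..##..
#.#.##
...##.
#....#
..##..
##..##
#..#..
..##.#
..#.#.

Derivation:
Simulating step by step:
Generation 0 (given above): 23 live cells
Generation 1: 24 live cells
(generation 1 grid is the final answer)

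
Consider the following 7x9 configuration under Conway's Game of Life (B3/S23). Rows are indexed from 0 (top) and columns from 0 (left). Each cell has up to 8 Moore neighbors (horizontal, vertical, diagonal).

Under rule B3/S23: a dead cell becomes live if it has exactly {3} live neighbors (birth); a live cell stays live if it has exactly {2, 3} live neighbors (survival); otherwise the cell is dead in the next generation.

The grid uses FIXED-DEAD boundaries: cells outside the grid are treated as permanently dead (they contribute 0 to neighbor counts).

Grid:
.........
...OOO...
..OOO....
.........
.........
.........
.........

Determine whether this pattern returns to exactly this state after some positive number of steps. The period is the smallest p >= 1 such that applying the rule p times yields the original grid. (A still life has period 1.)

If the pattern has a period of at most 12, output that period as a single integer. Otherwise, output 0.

Simulating and comparing each generation to the original:
Gen 0 (original, given above): 6 live cells
Gen 1: 6 live cells, differs from original
Gen 2: 6 live cells, MATCHES original -> period = 2

Answer: 2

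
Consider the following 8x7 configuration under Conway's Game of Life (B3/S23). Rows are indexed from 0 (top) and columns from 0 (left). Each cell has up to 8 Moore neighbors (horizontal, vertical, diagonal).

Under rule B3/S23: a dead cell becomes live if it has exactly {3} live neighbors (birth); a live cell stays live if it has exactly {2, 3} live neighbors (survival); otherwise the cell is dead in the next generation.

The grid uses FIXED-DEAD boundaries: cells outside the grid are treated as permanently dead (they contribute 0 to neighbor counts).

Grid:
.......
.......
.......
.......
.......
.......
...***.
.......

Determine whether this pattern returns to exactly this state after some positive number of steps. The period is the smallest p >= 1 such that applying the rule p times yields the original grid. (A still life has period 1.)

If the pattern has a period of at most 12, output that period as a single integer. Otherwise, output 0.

Simulating and comparing each generation to the original:
Gen 0 (original, given above): 3 live cells
Gen 1: 3 live cells, differs from original
Gen 2: 3 live cells, MATCHES original -> period = 2

Answer: 2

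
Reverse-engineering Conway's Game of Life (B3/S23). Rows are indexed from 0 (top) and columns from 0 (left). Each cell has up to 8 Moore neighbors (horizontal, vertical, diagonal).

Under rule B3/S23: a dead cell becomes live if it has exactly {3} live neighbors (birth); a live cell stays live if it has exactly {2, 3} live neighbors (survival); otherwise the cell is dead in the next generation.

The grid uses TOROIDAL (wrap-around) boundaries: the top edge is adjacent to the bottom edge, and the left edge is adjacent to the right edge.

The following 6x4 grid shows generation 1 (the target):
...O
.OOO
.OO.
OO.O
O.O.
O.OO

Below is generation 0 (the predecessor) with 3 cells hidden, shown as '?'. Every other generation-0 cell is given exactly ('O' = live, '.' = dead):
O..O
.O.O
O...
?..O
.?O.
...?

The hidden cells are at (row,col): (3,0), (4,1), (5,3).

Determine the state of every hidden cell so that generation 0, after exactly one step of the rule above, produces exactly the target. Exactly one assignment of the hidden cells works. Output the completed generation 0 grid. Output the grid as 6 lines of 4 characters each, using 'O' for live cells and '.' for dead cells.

Hidden generation-0 cells (in order): (3,0), (4,1), (5,3).
A hidden cell only influences target cells in its own 3x3 neighborhood. Try each of the 2^3 = 8 assignments, step the completed generation 0 forward once under B3/S23, and compare with the target:
  (3,0)=. (4,1)=. (5,3)=. -> step gives (0,0)='O' but target has '.' -> reject
  (3,0)=. (4,1)=. (5,3)=O -> step gives (2,0)='O' but target has '.' -> reject
  (3,0)=. (4,1)=O (5,3)=. -> step gives (0,0)='O' but target has '.' -> reject
  (3,0)=. (4,1)=O (5,3)=O -> step gives (2,0)='O' but target has '.' -> reject
  (3,0)=O (4,1)=. (5,3)=. -> step gives (0,0)='O' but target has '.' -> reject
  (3,0)=O (4,1)=. (5,3)=O -> step reproduces the target at every cell -> ACCEPT
  (3,0)=O (4,1)=O (5,3)=. -> step gives (0,0)='O' but target has '.' -> reject
  (3,0)=O (4,1)=O (5,3)=O -> step gives (3,1)='.' but target has 'O' -> reject
Unique solution: (3,0)=live, (4,1)=dead, (5,3)=live.
Check: live-neighbor counts of every cell in the completed generation 0:
4243
5233
4334
2323
3224
3233
Applying B3/S23 to generation 0 with these counts gives:
...O
.OOO
.OO.
OO.O
O.O.
O.OO
which matches the target exactly.

Answer: O..O
.O.O
O...
O..O
..O.
...O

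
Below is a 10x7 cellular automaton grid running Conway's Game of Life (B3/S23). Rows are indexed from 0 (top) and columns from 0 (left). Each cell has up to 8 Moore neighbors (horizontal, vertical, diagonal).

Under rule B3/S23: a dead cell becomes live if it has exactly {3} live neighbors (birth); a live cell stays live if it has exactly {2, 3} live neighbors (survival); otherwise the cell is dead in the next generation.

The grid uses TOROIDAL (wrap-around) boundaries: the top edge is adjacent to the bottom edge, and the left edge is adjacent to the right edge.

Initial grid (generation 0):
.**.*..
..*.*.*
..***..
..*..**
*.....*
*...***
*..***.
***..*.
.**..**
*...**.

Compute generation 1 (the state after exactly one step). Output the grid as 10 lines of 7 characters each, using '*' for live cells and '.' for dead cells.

Simulating step by step:
Generation 0 (given above): 33 live cells
Generation 1: 26 live cells
(generation 1 grid is the final answer)

Answer: ***.*.*
....*..
.**.*.*
***.***
.*..*..
.*.*...
..**...
.......
..**...
*...*..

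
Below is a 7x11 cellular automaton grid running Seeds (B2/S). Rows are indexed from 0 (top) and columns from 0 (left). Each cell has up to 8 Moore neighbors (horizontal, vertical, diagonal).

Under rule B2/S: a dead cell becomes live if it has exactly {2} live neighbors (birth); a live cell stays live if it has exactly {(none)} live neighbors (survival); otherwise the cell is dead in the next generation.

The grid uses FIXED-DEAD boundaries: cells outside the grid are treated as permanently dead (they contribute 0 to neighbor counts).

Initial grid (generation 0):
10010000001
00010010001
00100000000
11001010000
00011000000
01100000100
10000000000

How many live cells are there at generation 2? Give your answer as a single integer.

Simulating step by step:
Generation 0 (given above): 17 live cells
Generation 1: 14 live cells
00101000010
01001000010
10001011000
00000000000
00000001000
10001000000
00100000000
Generation 2: 18 live cells
01000100101
10100011001
01010000100
00000100100
00000000000
01010000000
01010000000
Population at generation 2: 18

Answer: 18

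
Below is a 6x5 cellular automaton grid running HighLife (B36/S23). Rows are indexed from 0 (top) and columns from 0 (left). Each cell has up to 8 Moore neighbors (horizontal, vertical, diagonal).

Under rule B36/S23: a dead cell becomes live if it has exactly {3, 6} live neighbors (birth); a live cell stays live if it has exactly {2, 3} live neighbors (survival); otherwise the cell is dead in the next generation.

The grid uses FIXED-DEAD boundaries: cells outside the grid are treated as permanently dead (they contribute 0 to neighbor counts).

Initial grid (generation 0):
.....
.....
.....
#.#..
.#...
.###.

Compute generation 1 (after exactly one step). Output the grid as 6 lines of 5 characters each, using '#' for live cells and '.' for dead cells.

Answer: .....
.....
.....
.#...
#..#.
.##..

Derivation:
Simulating step by step:
Generation 0 (given above): 6 live cells
Generation 1: 5 live cells
(generation 1 grid is the final answer)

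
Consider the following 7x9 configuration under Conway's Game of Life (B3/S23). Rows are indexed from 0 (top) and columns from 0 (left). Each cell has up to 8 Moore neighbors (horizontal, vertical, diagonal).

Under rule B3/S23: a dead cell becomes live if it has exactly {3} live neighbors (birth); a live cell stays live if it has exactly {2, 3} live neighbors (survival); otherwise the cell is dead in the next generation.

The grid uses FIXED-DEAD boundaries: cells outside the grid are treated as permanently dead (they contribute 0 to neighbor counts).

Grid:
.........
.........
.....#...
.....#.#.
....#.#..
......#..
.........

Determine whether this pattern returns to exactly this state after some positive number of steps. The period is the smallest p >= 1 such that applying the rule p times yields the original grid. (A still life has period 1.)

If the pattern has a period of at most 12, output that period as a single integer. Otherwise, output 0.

Simulating and comparing each generation to the original:
Gen 0 (original, given above): 6 live cells
Gen 1: 6 live cells, differs from original
Gen 2: 6 live cells, MATCHES original -> period = 2

Answer: 2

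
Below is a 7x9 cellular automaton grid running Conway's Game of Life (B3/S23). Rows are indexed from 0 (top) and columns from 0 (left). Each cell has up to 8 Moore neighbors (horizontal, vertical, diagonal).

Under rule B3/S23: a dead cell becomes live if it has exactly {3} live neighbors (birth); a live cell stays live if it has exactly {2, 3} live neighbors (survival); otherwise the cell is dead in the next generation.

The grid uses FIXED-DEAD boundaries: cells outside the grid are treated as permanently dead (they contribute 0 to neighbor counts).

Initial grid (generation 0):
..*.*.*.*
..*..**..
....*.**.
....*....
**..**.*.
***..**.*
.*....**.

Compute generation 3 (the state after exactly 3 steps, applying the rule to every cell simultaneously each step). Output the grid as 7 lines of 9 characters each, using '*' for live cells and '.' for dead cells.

Simulating step by step:
Generation 0 (given above): 25 live cells
Generation 1: 25 live cells
...*..**.
....*....
...**.**.
...**..*.
*.***..*.
..*.*...*
***..***.
Generation 2: 19 live cells
.........
....*....
......**.
.......**
.**..*.**
*...*...*
.***.***.
Generation 3: 15 live cells
(generation 3 grid is the final answer)

Answer: .........
.........
......***
.........
.*....*..
*...*...*
.*******.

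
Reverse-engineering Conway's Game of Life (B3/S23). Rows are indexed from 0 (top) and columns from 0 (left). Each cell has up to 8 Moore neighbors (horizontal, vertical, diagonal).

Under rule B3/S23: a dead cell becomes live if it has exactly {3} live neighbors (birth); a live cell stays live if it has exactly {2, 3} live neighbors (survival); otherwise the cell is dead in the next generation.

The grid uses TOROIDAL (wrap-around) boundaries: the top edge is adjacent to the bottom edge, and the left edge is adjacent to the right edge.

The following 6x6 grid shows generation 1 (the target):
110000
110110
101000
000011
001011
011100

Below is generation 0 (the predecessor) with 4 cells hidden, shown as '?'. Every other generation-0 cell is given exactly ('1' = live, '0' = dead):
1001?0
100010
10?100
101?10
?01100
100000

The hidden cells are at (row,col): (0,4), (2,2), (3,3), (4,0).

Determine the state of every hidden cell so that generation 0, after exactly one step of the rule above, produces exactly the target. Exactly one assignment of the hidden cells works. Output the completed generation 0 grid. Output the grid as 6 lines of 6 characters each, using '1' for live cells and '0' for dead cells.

Hidden generation-0 cells (in order): (0,4), (2,2), (3,3), (4,0).
A hidden cell only influences target cells in its own 3x3 neighborhood. Try each of the 2^4 = 16 assignments, step the completed generation 0 forward once under B3/S23, and compare with the target:
  (0,4)=0 (2,2)=0 (3,3)=0 (4,0)=0 -> step gives (2,2)='0' but target has '1' -> reject
  (0,4)=0 (2,2)=0 (3,3)=0 (4,0)=1 -> step gives (2,2)='0' but target has '1' -> reject
  (0,4)=0 (2,2)=0 (3,3)=1 (4,0)=0 -> step reproduces the target at every cell -> ACCEPT
  (0,4)=0 (2,2)=0 (3,3)=1 (4,0)=1 -> step gives (3,0)='1' but target has '0' -> reject
  (0,4)=0 (2,2)=1 (3,3)=0 (4,0)=0 -> step gives (1,1)='0' but target has '1' -> reject
  (0,4)=0 (2,2)=1 (3,3)=0 (4,0)=1 -> step gives (1,1)='0' but target has '1' -> reject
  (0,4)=0 (2,2)=1 (3,3)=1 (4,0)=0 -> step gives (1,1)='0' but target has '1' -> reject
  (0,4)=0 (2,2)=1 (3,3)=1 (4,0)=1 -> step gives (1,1)='0' but target has '1' -> reject
  (0,4)=1 (2,2)=0 (3,3)=0 (4,0)=0 -> step gives (0,3)='1' but target has '0' -> reject
  (0,4)=1 (2,2)=0 (3,3)=0 (4,0)=1 -> step gives (0,3)='1' but target has '0' -> reject
  (0,4)=1 (2,2)=0 (3,3)=1 (4,0)=0 -> step gives (0,3)='1' but target has '0' -> reject
  (0,4)=1 (2,2)=0 (3,3)=1 (4,0)=1 -> step gives (0,3)='1' but target has '0' -> reject
  (0,4)=1 (2,2)=1 (3,3)=0 (4,0)=0 -> step gives (0,3)='1' but target has '0' -> reject
  (0,4)=1 (2,2)=1 (3,3)=0 (4,0)=1 -> step gives (0,3)='1' but target has '0' -> reject
  (0,4)=1 (2,2)=1 (3,3)=1 (4,0)=0 -> step gives (0,3)='1' but target has '0' -> reject
  (0,4)=1 (2,2)=1 (3,3)=1 (4,0)=1 -> step gives (0,3)='1' but target has '0' -> reject
Unique solution: (0,4)=dead, (2,2)=dead, (3,3)=live, (4,0)=dead.
Check: live-neighbor counts of every cell in the completed generation 0:
231124
232324
243445
144533
243433
133322
Applying B3/S23 to generation 0 with these counts gives:
110000
110110
101000
000011
001011
011100
which matches the target exactly.

Answer: 100100
100010
100100
101110
001100
100000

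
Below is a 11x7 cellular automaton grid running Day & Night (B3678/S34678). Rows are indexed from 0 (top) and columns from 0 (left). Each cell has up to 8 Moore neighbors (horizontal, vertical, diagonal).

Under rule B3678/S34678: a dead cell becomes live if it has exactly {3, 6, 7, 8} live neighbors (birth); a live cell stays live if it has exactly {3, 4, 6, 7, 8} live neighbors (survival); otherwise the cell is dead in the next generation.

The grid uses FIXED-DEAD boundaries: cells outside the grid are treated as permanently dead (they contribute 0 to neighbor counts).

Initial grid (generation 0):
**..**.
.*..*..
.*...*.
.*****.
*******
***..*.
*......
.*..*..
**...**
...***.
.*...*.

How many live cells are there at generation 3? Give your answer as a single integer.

Simulating step by step:
Generation 0 (given above): 36 live cells
Generation 1: 31 live cells
.......
.**.*..
**...*.
..*.*..
*****.*
***..**
*.*....
.*...*.
..**.*.
***.**.
.......
Generation 2: 31 live cells
.......
**.....
.*..*..
.**.*..
**..*..
**..**.
***..**
.*.**..
*.**.**
.**.*..
.*.....
Generation 3: 24 live cells
.......
.......
.*.*...
.**..*.
*...*..
.*.****
*.*..*.
..***..
.....*.
***..*.
..*....
Population at generation 3: 24

Answer: 24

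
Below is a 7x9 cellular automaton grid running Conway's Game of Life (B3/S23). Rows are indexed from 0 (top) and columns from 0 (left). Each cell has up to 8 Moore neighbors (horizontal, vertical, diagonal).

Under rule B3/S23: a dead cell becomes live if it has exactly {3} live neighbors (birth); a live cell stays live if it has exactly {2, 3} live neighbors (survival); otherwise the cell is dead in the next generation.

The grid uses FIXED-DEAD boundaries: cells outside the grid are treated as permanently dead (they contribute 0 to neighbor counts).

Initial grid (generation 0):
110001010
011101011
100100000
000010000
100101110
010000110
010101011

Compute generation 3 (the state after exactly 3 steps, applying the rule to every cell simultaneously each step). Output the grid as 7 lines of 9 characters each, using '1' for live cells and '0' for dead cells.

Answer: 000000011
001111000
010001001
001101110
000100100
001000010
000000010

Derivation:
Simulating step by step:
Generation 0 (given above): 26 live cells
Generation 1: 22 live cells
110010011
000100011
010100000
000111100
000011010
110000000
001000011
Generation 2: 21 live cells
000000011
110110011
000101110
001100100
000100000
010000111
010000000
Generation 3: 19 live cells
(generation 3 grid is the final answer)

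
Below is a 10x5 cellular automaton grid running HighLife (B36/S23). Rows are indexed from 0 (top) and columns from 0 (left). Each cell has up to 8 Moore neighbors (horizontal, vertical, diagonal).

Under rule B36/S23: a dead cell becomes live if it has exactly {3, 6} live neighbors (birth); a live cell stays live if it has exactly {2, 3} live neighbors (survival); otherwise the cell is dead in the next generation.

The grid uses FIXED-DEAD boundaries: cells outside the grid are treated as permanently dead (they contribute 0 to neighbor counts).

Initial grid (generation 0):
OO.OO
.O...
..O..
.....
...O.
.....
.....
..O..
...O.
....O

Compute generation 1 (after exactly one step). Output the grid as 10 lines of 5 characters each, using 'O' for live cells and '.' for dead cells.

Simulating step by step:
Generation 0 (given above): 10 live cells
Generation 1: 7 live cells
(generation 1 grid is the final answer)

Answer: OOO..
OO.O.
.....
.....
.....
.....
.....
.....
...O.
.....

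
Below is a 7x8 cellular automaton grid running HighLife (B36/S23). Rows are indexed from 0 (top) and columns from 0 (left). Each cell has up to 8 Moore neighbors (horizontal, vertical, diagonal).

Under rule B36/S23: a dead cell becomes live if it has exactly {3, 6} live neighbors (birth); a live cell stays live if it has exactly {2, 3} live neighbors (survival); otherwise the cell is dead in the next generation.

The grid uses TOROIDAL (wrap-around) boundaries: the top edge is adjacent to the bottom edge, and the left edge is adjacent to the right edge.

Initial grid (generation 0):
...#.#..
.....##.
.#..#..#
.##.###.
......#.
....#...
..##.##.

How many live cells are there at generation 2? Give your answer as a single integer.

Simulating step by step:
Generation 0 (given above): 18 live cells
Generation 1: 28 live cells
..##....
.....##.
######.#
#####.##
...##.#.
...##.#.
..##.##.
Generation 2: 17 live cells
..##....
#....###
......#.
.....#..
##...##.
.....###
.....##.
Population at generation 2: 17

Answer: 17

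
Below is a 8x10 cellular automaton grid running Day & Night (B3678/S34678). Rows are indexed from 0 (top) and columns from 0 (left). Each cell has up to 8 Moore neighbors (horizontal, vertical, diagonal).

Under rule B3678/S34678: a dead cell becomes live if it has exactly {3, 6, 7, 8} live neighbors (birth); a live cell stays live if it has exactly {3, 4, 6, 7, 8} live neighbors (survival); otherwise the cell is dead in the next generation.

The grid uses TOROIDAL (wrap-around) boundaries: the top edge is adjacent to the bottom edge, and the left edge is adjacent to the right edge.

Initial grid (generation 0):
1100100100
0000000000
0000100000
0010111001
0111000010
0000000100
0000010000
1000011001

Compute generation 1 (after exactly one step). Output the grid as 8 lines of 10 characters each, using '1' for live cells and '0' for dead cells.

Simulating step by step:
Generation 0 (given above): 20 live cells
Generation 1: 21 live cells
(generation 1 grid is the final answer)

Answer: 1000011001
0000000000
0001000000
0110110000
0011111100
0010000000
0000000000
1100111000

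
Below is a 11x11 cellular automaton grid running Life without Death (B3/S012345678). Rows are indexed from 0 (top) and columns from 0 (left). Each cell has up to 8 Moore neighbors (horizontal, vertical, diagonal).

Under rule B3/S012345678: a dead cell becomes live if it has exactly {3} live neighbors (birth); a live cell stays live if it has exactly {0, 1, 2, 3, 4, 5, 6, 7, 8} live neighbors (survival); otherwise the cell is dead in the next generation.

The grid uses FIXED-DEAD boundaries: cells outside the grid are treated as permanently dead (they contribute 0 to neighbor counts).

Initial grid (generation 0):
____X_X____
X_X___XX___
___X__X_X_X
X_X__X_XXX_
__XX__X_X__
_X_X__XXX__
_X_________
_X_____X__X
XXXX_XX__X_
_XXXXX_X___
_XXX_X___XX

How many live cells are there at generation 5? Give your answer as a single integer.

Simulating step by step:
Generation 0 (given above): 48 live cells
Generation 1: 67 live cells
____XXXX___
X_XX__XX___
__XX_XX_X_X
XXX_XX_XXX_
__XXXXX_X__
_X_X__XXX__
XX____X_X__
_X____XX__X
XXXX_XXXXX_
_XXXXX_XXXX
_XXX_XX__XX
Generation 2: 77 live cells
___XXXXX___
XXXX__XXX__
X_XX_XX_X_X
XXX_XX_XXX_
X_XXXXX_X__
XX_X__XXXX_
XX___XX_XX_
_X____XX__X
XXXX_XXXXX_
_XXXXX_XXXX
_XXX_XXX_XX
Generation 3: 82 live cells
_X_XXXXXX__
XXXX__XXXX_
X_XX_XX_X_X
XXX_XX_XXX_
X_XXXXX_X__
XX_X__XXXX_
XX___XX_XXX
_X__X_XX__X
XXXX_XXXXX_
_XXXXX_XXXX
_XXX_XXX_XX
Generation 4: 87 live cells
XX_XXXXXXX_
XXXX__XXXX_
X_XX_XX_X_X
XXX_XX_XXX_
X_XXXXX_X__
XX_X__XXXXX
XX__XXX_XXX
_X_XX_XX__X
XXXX_XXXXX_
_XXXXX_XXXX
_XXX_XXX_XX
Generation 5: 89 live cells
XX_XXXXXXX_
XXXX__XXXXX
X_XX_XX_X_X
XXX_XX_XXX_
X_XXXXX_X_X
XX_X__XXXXX
XX__XXX_XXX
_X_XX_XX__X
XXXX_XXXXX_
_XXXXX_XXXX
_XXX_XXX_XX
Population at generation 5: 89

Answer: 89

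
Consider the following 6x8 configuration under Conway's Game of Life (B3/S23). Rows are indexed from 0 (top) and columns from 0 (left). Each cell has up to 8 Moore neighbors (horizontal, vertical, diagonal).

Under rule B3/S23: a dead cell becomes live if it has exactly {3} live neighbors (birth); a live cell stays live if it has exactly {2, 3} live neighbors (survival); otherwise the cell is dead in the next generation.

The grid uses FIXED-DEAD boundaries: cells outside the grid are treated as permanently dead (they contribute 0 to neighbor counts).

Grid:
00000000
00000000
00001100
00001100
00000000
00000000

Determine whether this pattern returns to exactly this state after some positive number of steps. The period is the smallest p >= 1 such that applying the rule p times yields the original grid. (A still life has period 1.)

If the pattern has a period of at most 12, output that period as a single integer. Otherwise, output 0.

Answer: 1

Derivation:
Simulating and comparing each generation to the original:
Gen 0 (original, given above): 4 live cells
Gen 1: 4 live cells, MATCHES original -> period = 1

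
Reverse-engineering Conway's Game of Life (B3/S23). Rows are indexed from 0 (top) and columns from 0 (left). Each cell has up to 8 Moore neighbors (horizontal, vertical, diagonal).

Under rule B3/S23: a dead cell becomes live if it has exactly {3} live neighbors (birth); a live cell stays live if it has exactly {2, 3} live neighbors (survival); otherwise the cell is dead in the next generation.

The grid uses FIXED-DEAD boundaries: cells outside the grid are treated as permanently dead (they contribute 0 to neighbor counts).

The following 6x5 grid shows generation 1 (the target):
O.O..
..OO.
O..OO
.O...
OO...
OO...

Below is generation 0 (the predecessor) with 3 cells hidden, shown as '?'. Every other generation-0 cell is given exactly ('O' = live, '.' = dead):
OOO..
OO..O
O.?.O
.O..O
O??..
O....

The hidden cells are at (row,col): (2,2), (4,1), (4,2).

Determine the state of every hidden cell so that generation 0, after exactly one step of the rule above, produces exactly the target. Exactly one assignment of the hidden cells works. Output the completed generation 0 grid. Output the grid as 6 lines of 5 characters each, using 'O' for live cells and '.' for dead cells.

Answer: OOO..
OO..O
O...O
.O..O
OO...
O....

Derivation:
Hidden generation-0 cells (in order): (2,2), (4,1), (4,2).
A hidden cell only influences target cells in its own 3x3 neighborhood. Try each of the 2^3 = 8 assignments, step the completed generation 0 forward once under B3/S23, and compare with the target:
  (2,2)=. (4,1)=. (4,2)=. -> step gives (3,0)='O' but target has '.' -> reject
  (2,2)=. (4,1)=. (4,2)=O -> step gives (3,0)='O' but target has '.' -> reject
  (2,2)=. (4,1)=O (4,2)=. -> step reproduces the target at every cell -> ACCEPT
  (2,2)=. (4,1)=O (4,2)=O -> step gives (3,1)='.' but target has 'O' -> reject
  (2,2)=O (4,1)=. (4,2)=. -> step gives (1,2)='.' but target has 'O' -> reject
  (2,2)=O (4,1)=. (4,2)=O -> step gives (1,2)='.' but target has 'O' -> reject
  (2,2)=O (4,1)=O (4,2)=. -> step gives (1,2)='.' but target has 'O' -> reject
  (2,2)=O (4,1)=O (4,2)=O -> step gives (1,2)='.' but target has 'O' -> reject
Unique solution: (2,2)=dead, (4,1)=live, (4,2)=dead.
Check: live-neighbor counts of every cell in the completed generation 0:
34221
45331
34232
43221
33211
23100
Applying B3/S23 to generation 0 with these counts gives:
O.O..
..OO.
O..OO
.O...
OO...
OO...
which matches the target exactly.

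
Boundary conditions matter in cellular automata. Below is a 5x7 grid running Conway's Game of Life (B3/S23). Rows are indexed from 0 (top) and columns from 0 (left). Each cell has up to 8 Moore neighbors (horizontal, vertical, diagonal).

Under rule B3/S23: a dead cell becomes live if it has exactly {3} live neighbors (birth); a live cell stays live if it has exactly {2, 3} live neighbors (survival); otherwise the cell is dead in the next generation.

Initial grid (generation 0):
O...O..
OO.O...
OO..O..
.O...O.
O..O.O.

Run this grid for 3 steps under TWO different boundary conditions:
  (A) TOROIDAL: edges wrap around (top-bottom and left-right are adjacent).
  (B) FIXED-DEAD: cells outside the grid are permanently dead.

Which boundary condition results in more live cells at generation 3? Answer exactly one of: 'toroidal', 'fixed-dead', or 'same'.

Answer: toroidal

Derivation:
Under TOROIDAL boundary, generation 3:
.......
..O..O.
....O..
..OOO..
O...OO.
Population = 9

Under FIXED-DEAD boundary, generation 3:
.O..O..
O....O.
.O.....
...O.O.
....O..
Population = 8

Comparison: toroidal=9, fixed-dead=8 -> toroidal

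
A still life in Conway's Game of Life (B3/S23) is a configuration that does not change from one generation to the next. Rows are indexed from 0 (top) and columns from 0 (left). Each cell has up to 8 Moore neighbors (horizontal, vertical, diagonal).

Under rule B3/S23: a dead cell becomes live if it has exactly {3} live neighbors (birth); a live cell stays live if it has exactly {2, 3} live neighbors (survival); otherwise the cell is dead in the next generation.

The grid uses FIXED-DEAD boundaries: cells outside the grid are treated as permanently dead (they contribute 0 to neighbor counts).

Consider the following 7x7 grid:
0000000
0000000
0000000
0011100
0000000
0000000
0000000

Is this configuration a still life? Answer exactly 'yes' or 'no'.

Answer: no

Derivation:
Compute generation 1 and compare to generation 0 (given above):
Generation 1:
0000000
0000000
0001000
0001000
0001000
0000000
0000000
Cell (2,3) differs: gen0=0 vs gen1=1 -> NOT a still life.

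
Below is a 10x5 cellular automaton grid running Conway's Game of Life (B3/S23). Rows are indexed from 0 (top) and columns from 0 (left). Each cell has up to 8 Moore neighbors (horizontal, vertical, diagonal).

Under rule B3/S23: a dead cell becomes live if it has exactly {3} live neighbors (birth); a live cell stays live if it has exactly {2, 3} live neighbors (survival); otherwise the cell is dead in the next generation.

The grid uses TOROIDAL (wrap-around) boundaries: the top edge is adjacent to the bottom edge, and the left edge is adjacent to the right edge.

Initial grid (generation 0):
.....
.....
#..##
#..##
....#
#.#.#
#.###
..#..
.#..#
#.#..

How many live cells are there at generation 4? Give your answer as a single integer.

Answer: 12

Derivation:
Simulating step by step:
Generation 0 (given above): 19 live cells
Generation 1: 14 live cells
.....
....#
#..#.
.....
.#...
..#..
#.#..
..#..
####.
##...
Generation 2: 13 live cells
#....
....#
....#
.....
.....
..#..
..##.
#...#
#..##
#...#
Generation 3: 16 live cells
#....
#...#
.....
.....
.....
..##.
.####
###..
.#.#.
.#.#.
Generation 4: 12 live cells
##...
#...#
.....
.....
.....
.#..#
....#
.....
...##
##..#
Population at generation 4: 12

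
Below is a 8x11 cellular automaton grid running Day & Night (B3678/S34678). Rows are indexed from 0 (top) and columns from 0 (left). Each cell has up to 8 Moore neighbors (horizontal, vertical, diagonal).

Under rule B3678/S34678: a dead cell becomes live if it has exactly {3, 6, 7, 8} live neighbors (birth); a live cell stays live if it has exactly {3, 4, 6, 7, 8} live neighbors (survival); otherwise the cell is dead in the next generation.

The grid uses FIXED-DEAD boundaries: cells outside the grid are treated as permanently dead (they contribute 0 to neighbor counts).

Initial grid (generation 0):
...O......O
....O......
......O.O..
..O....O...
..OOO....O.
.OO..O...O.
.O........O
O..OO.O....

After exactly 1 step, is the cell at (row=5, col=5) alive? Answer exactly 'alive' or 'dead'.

Simulating step by step:
Generation 0 (given above): 21 live cells
Generation 1: 14 live cells
...........
...........
.......O...
........O..
..OO....O..
.OO.O.....O
OO.OOO.....
...........

Cell (5,5) at generation 1: 0 -> dead

Answer: dead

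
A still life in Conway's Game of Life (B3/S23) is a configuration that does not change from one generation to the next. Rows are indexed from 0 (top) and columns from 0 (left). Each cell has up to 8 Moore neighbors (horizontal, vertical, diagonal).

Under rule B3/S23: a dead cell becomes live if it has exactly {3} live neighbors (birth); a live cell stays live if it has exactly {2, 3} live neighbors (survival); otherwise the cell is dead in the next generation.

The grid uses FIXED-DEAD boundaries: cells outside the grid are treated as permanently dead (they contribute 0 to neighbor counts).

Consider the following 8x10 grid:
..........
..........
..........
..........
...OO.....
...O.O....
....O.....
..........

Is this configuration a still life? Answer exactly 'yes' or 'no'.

Compute generation 1 and compare to generation 0 (given above):
Generation 1:
..........
..........
..........
..........
...OO.....
...O.O....
....O.....
..........
The grids are IDENTICAL -> still life.

Answer: yes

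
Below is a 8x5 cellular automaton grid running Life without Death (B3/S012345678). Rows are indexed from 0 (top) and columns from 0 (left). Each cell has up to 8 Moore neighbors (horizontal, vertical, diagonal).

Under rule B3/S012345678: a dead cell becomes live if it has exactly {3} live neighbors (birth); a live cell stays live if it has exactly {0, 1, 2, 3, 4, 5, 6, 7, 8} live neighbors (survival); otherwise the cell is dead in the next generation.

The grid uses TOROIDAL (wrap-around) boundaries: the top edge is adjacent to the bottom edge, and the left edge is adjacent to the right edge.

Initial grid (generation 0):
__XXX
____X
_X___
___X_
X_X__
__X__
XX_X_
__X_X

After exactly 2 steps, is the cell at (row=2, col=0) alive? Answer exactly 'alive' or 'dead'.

Simulating step by step:
Generation 0 (given above): 14 live cells
Generation 1: 25 live cells
X_XXX
X_X_X
_X___
_XXX_
XXXX_
X_XXX
XX_XX
__X_X
Generation 2: 27 live cells
X_XXX
X_X_X
_X__X
_XXXX
XXXX_
X_XXX
XX_XX
__X_X

Cell (2,0) at generation 2: 0 -> dead

Answer: dead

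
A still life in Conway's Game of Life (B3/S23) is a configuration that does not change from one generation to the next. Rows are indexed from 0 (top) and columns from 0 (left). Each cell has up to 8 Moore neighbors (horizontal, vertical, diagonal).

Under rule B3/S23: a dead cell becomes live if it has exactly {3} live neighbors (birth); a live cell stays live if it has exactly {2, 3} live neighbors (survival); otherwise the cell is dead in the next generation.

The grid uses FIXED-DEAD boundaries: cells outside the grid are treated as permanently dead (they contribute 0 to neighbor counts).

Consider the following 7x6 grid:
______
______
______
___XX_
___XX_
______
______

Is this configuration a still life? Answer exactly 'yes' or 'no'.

Answer: yes

Derivation:
Compute generation 1 and compare to generation 0 (given above):
Generation 1:
______
______
______
___XX_
___XX_
______
______
The grids are IDENTICAL -> still life.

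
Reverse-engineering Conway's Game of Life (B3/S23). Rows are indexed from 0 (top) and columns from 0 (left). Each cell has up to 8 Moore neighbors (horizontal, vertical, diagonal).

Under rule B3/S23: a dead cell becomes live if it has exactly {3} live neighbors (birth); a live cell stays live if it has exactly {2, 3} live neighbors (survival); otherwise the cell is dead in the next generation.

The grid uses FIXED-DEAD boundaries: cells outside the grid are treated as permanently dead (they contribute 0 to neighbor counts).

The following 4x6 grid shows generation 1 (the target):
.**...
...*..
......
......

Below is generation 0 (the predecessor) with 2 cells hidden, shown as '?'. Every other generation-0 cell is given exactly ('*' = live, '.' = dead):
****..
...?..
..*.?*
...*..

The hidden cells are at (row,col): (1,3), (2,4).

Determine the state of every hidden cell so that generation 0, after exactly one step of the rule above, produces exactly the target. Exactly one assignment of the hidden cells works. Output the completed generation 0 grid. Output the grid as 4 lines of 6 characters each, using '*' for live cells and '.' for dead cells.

Answer: ****..
......
..*..*
...*..

Derivation:
Hidden generation-0 cells (in order): (1,3), (2,4).
A hidden cell only influences target cells in its own 3x3 neighborhood. Try each of the 2^2 = 4 assignments, step the completed generation 0 forward once under B3/S23, and compare with the target:
  (1,3)=. (2,4)=. -> step reproduces the target at every cell -> ACCEPT
  (1,3)=. (2,4)=* -> step gives (1,3)='.' but target has '*' -> reject
  (1,3)=* (2,4)=. -> step gives (0,3)='*' but target has '.' -> reject
  (1,3)=* (2,4)=* -> step gives (0,3)='*' but target has '.' -> reject
Unique solution: (1,3)=dead, (2,4)=dead.
Check: live-neighbor counts of every cell in the completed generation 0:
122110
244321
011220
012121
Applying B3/S23 to generation 0 with these counts gives:
.**...
...*..
......
......
which matches the target exactly.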